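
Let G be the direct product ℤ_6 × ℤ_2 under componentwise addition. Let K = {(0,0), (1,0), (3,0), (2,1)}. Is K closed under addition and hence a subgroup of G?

(1,0) ∈ K but its inverse (5,0) ∉ K, so K is not a subgroup.

No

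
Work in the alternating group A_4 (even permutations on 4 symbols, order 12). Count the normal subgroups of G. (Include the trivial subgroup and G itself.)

3

G has 10 subgroups. Checking conjugation-invariance by order — order 1: 1/1 normal; order 2: 0/3 normal; order 3: 0/4 normal; order 4: 1/1 normal; order 12: 1/1 normal.
Total normal subgroups: 3.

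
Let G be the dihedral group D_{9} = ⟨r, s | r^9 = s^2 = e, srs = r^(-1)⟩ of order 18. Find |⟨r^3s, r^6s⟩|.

6

|⟨r^3s⟩| = 2 and |⟨r^6s⟩| = 2, so |H| is a multiple of lcm(2, 2) = 2 and divides |G| = 18.
Closing under the operation: H = {e, r^3, r^6, s, r^3s, r^6s}, so |H| = 6.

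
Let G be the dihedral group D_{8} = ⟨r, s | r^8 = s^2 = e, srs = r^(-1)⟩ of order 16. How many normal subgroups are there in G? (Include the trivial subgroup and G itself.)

G has 19 subgroups. Checking conjugation-invariance by order — order 1: 1/1 normal; order 2: 1/9 normal; order 4: 1/5 normal; order 8: 3/3 normal; order 16: 1/1 normal.
Total normal subgroups: 7.

7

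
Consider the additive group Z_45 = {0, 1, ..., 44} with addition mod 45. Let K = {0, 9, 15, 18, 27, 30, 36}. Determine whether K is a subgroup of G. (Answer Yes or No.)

No

|K| = 7 does not divide |G| = 45, so by Lagrange K is not a subgroup.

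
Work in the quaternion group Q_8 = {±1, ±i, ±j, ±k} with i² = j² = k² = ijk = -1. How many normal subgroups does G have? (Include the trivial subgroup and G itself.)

6

G has 6 subgroups. Checking conjugation-invariance by order — order 1: 1/1 normal; order 2: 1/1 normal; order 4: 3/3 normal; order 8: 1/1 normal.
Total normal subgroups: 6.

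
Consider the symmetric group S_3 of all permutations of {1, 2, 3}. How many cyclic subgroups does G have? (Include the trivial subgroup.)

Group the elements of G by the cyclic subgroup they generate; each cyclic subgroup of order d accounts for φ(d) elements.
Cyclic subgroups by order — order 1: 1; order 2: 3; order 3: 1.
Total: 5.

5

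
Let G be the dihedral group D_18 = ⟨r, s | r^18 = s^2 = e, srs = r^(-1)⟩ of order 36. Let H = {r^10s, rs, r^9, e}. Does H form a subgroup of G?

|H| = 4 divides |G| = 36, consistent with Lagrange.
H contains the identity, every element's inverse is in H, and H is closed under ·: it is a subgroup.

Yes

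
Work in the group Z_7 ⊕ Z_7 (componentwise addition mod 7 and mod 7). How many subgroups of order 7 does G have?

8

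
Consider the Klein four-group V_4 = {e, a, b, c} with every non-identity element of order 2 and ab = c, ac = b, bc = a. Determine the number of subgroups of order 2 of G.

3

|G| = 4 and 2 | 4, so subgroups of order 2 are possible by Lagrange.
The subgroups of order 2 are: {e, a}; {e, b}; {e, c}.
So G has 3 subgroups of order 2.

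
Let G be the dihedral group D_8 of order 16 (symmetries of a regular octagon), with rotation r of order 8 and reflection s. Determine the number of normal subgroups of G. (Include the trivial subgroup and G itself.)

G has 19 subgroups. Checking conjugation-invariance by order — order 1: 1/1 normal; order 2: 1/9 normal; order 4: 1/5 normal; order 8: 3/3 normal; order 16: 1/1 normal.
Total normal subgroups: 7.

7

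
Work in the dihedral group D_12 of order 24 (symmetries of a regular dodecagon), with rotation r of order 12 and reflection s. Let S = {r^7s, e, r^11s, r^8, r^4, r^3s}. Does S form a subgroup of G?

Yes

|S| = 6 divides |G| = 24, consistent with Lagrange.
S contains the identity, every element's inverse is in S, and S is closed under ·: it is a subgroup.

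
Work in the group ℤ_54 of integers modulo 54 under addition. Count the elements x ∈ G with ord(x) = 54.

18

In a cyclic group of order 54, the number of elements of order d (for d | 54) is φ(d).
φ(54) = 18.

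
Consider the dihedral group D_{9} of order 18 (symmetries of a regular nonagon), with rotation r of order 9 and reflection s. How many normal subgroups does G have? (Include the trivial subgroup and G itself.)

G has 16 subgroups. Checking conjugation-invariance by order — order 1: 1/1 normal; order 2: 0/9 normal; order 3: 1/1 normal; order 6: 0/3 normal; order 9: 1/1 normal; order 18: 1/1 normal.
Total normal subgroups: 4.

4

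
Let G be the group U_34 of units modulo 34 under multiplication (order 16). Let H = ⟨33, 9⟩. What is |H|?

8

|⟨33⟩| = 2 and |⟨9⟩| = 8, so |H| is a multiple of lcm(2, 8) = 8 and divides |G| = 16.
Closing under the operation: H = {1, 9, 13, 15, 19, 21, 25, 33}, so |H| = 8.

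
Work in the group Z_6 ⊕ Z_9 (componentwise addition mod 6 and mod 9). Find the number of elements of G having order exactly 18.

An element (a,b) has order lcm(ord(a), ord(b)); count pairs with lcm equal to 18.
Enumerating gives 18 such elements.

18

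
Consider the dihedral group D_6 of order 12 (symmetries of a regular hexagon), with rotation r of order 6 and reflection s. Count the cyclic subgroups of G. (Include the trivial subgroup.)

10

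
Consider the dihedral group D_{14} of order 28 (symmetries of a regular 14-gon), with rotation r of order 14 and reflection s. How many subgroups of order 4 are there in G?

7

|G| = 28 and 4 | 28, so subgroups of order 4 are possible by Lagrange.
The subgroups of order 4 are: {e, r^7, r^3s, r^10s}; {e, r^7, r^4s, r^11s}; {e, r^7, r^5s, r^12s}; {e, r^7, r^6s, r^13s}; … (7 in all).
So G has 7 subgroups of order 4.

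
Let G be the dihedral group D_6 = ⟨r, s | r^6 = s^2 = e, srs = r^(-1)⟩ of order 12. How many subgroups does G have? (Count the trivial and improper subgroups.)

|G| = 12, so by Lagrange every subgroup order divides 12. Divisors: 1, 2, 3, 4, 6, 12.
Subgroups by order — order 1: 1; order 2: 7; order 3: 1; order 4: 3; order 6: 3; order 12: 1.
Total: 1 + 7 + 1 + 3 + 3 + 1 = 16.

16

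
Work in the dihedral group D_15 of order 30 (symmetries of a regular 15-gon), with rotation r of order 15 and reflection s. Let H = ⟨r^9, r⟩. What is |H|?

|⟨r^9⟩| = 5 and |⟨r⟩| = 15, so |H| is a multiple of lcm(5, 15) = 15 and divides |G| = 30.
Closing under the operation: H = {e, r, r^2, r^3, r^4, r^5, r^6, r^7, r^8, r^9, r^10, r^11, r^12, r^13, r^14}, so |H| = 15.

15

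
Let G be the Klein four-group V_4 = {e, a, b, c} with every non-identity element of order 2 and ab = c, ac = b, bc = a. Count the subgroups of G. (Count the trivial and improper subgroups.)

5

|G| = 4, so by Lagrange every subgroup order divides 4. Divisors: 1, 2, 4.
Subgroups by order — order 1: 1; order 2: 3; order 4: 1.
Total: 1 + 3 + 1 = 5.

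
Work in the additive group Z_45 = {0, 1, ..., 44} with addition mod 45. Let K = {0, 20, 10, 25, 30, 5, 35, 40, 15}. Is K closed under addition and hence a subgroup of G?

Yes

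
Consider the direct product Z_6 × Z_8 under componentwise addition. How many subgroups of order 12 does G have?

3

|G| = 48 and 12 | 48, so subgroups of order 12 are possible by Lagrange.
The subgroups of order 12 are: {(0,0), (0,2), (0,4), (0,6), (2,0), (2,2), (2,4), (2,6), (4,0), (4,2), (4,4), (4,6)}; {(0,0), (0,4), (1,0), (1,4), (2,0), (2,4), (3,0), (3,4), (4,0), (4,4), (5,0), (5,4)}; {(0,0), (0,4), (1,2), (1,6), (2,0), (2,4), (3,2), (3,6), (4,0), (4,4), (5,2), (5,6)}.
So G has 3 subgroups of order 12.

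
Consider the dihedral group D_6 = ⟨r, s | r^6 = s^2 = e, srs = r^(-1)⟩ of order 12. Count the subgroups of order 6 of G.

|G| = 12 and 6 | 12, so subgroups of order 6 are possible by Lagrange.
The subgroups of order 6 are: {e, r, r^2, r^3, r^4, r^5}; {e, r^2, r^4, s, r^2s, r^4s}; {e, r^2, r^4, rs, r^3s, r^5s}.
So G has 3 subgroups of order 6.

3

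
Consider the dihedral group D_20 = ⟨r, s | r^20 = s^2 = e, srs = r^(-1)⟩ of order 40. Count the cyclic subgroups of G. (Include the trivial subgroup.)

26

Group the elements of G by the cyclic subgroup they generate; each cyclic subgroup of order d accounts for φ(d) elements.
Cyclic subgroups by order — order 1: 1; order 2: 21; order 4: 1; order 5: 1; order 10: 1; order 20: 1.
Total: 26.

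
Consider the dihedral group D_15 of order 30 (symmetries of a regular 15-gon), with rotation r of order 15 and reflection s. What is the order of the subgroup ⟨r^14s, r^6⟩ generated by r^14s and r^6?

|⟨r^14s⟩| = 2 and |⟨r^6⟩| = 5, so |H| is a multiple of lcm(2, 5) = 10 and divides |G| = 30.
Closing under the operation: H = {e, r^3, r^6, r^9, r^12, r^2s, r^5s, r^8s, r^11s, r^14s}, so |H| = 10.

10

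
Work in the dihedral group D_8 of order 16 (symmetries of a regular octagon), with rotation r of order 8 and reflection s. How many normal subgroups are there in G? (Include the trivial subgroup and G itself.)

G has 19 subgroups. Checking conjugation-invariance by order — order 1: 1/1 normal; order 2: 1/9 normal; order 4: 1/5 normal; order 8: 3/3 normal; order 16: 1/1 normal.
Total normal subgroups: 7.

7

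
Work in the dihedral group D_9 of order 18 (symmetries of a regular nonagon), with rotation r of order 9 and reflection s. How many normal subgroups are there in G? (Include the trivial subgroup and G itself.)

4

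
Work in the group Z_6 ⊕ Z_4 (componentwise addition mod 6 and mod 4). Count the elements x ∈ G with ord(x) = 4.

An element (a,b) has order lcm(ord(a), ord(b)); count pairs with lcm equal to 4.
Enumerating gives 4 such elements.

4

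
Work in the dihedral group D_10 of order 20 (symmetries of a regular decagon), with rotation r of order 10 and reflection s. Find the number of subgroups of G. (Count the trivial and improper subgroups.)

22

|G| = 20, so by Lagrange every subgroup order divides 20. Divisors: 1, 2, 4, 5, 10, 20.
Subgroups by order — order 1: 1; order 2: 11; order 4: 5; order 5: 1; order 10: 3; order 20: 1.
Total: 1 + 11 + 5 + 1 + 3 + 1 = 22.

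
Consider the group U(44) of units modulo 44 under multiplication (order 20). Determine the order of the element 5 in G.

5

Compute successive powers of 5 mod 44: 5, 25, 37, 9, 1; 5^5 ≡ 1 (mod 44).
So |⟨5⟩| = 5.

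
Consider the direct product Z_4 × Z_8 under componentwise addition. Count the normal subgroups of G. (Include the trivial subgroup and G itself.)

22

G is abelian, so every subgroup is normal.
G has 22 subgroups in total, hence 22 normal subgroups.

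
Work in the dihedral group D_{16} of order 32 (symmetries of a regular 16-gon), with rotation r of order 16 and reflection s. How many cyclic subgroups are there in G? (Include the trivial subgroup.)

A cyclic subgroup of order d is generated by each of its φ(d) elements of order d, so the cyclic subgroups of order d number (#elements of order d)/φ(d).
Cyclic subgroups by order — order 1: 1; order 2: 17; order 4: 1; order 8: 1; order 16: 1.
Total: 21.

21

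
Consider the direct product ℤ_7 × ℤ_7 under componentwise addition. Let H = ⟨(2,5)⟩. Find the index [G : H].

7

|⟨(2,5)⟩| = 7 and |G| = 49.
By Lagrange, [G : H] = |G|/|H| = 49/7 = 7.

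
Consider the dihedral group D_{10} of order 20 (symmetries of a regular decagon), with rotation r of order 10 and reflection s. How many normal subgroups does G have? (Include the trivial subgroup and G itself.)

G has 22 subgroups. Checking conjugation-invariance by order — order 1: 1/1 normal; order 2: 1/11 normal; order 4: 0/5 normal; order 5: 1/1 normal; order 10: 3/3 normal; order 20: 1/1 normal.
Total normal subgroups: 7.

7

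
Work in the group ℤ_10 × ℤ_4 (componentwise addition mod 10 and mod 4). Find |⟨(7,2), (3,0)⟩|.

20

|⟨(7,2)⟩| = 10 and |⟨(3,0)⟩| = 10, so |H| is a multiple of lcm(10, 10) = 10 and divides |G| = 40.
Closing under the operation: H = {(0,0), (0,2), (1,0), (1,2), (2,0), (2,2), (3,0), (3,2), (4,0), (4,2), (5,0), (5,2), (6,0), (6,2), (7,0), (7,2), (8,0), (8,2), (9,0), (9,2)}, so |H| = 20.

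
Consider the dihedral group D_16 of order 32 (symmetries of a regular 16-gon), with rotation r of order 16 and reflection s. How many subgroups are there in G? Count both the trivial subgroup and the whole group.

36

|G| = 32, so by Lagrange every subgroup order divides 32. Divisors: 1, 2, 4, 8, 16, 32.
Subgroups by order — order 1: 1; order 2: 17; order 4: 9; order 8: 5; order 16: 3; order 32: 1.
Total: 1 + 17 + 9 + 5 + 3 + 1 = 36.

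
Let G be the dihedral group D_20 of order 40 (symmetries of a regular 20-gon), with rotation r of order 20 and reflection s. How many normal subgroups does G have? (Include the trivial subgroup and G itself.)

G has 48 subgroups. Checking conjugation-invariance by order — order 1: 1/1 normal; order 2: 1/21 normal; order 4: 1/11 normal; order 5: 1/1 normal; order 8: 0/5 normal; order 10: 1/5 normal; order 20: 3/3 normal; order 40: 1/1 normal.
Total normal subgroups: 9.

9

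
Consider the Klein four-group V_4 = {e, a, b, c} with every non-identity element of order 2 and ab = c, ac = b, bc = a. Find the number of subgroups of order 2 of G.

|G| = 4 and 2 | 4, so subgroups of order 2 are possible by Lagrange.
The subgroups of order 2 are: {e, a}; {e, b}; {e, c}.
So G has 3 subgroups of order 2.

3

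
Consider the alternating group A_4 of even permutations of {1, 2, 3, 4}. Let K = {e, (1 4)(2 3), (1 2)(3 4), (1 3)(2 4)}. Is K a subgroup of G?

Yes

|K| = 4 divides |G| = 12, consistent with Lagrange.
K contains the identity, every element's inverse is in K, and K is closed under ∘: it is a subgroup.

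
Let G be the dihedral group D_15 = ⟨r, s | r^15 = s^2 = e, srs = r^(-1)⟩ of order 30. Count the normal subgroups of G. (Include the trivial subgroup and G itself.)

G has 28 subgroups. Checking conjugation-invariance by order — order 1: 1/1 normal; order 2: 0/15 normal; order 3: 1/1 normal; order 5: 1/1 normal; order 6: 0/5 normal; order 10: 0/3 normal; order 15: 1/1 normal; order 30: 1/1 normal.
Total normal subgroups: 5.

5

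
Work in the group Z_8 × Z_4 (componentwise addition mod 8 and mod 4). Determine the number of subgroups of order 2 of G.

3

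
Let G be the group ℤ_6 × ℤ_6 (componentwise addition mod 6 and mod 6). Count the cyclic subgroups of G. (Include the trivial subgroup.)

Group the elements of G by the cyclic subgroup they generate; each cyclic subgroup of order d accounts for φ(d) elements.
Cyclic subgroups by order — order 1: 1; order 2: 3; order 3: 4; order 6: 12.
Total: 20.

20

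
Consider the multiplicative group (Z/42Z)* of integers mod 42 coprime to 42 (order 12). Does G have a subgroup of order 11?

No

11 does not divide |G| = 12, so by Lagrange no subgroup of order 11 exists.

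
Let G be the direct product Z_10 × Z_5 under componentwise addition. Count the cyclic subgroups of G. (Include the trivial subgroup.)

14

Group the elements of G by the cyclic subgroup they generate; each cyclic subgroup of order d accounts for φ(d) elements.
Cyclic subgroups by order — order 1: 1; order 2: 1; order 5: 6; order 10: 6.
Total: 14.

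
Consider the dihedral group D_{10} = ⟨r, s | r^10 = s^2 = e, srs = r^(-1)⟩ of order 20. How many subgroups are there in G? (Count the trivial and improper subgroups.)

22

|G| = 20, so by Lagrange every subgroup order divides 20. Divisors: 1, 2, 4, 5, 10, 20.
Subgroups by order — order 1: 1; order 2: 11; order 4: 5; order 5: 1; order 10: 3; order 20: 1.
Total: 1 + 11 + 5 + 1 + 3 + 1 = 22.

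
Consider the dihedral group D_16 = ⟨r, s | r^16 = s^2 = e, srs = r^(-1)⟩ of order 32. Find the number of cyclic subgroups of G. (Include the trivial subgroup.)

A cyclic subgroup of order d is generated by each of its φ(d) elements of order d, so the cyclic subgroups of order d number (#elements of order d)/φ(d).
Cyclic subgroups by order — order 1: 1; order 2: 17; order 4: 1; order 8: 1; order 16: 1.
Total: 21.

21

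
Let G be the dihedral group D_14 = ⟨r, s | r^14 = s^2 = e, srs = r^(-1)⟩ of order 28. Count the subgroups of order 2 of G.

|G| = 28 and 2 | 28, so subgroups of order 2 are possible by Lagrange.
The subgroups of order 2 are: {e, r^10s}; {e, r^11s}; {e, r^12s}; {e, r^13s}; … (15 in all).
So G has 15 subgroups of order 2.

15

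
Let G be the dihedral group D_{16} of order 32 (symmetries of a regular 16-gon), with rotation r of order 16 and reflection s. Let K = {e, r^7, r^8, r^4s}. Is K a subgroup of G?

r^7 ∈ K but its inverse r^9 ∉ K, so K is not a subgroup.

No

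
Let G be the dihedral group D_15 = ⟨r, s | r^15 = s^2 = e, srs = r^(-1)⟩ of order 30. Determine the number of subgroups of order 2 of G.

|G| = 30 and 2 | 30, so subgroups of order 2 are possible by Lagrange.
The subgroups of order 2 are: {e, r^10s}; {e, r^11s}; {e, r^12s}; {e, r^13s}; … (15 in all).
So G has 15 subgroups of order 2.

15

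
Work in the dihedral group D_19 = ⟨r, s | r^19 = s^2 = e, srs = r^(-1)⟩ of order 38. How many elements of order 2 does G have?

19

Enumerating element orders in G gives 19 elements of order 2.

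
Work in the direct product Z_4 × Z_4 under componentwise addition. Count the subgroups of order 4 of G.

|G| = 16 and 4 | 16, so subgroups of order 4 are possible by Lagrange.
The subgroups of order 4 are: {(0,0), (0,1), (0,2), (0,3)}; {(0,0), (0,2), (2,0), (2,2)}; {(0,0), (0,2), (2,1), (2,3)}; {(0,0), (1,0), (2,0), (3,0)}; … (7 in all).
So G has 7 subgroups of order 4.

7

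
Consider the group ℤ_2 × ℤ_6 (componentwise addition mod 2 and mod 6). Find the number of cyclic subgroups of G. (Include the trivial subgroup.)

8

A cyclic subgroup of order d is generated by each of its φ(d) elements of order d, so the cyclic subgroups of order d number (#elements of order d)/φ(d).
Cyclic subgroups by order — order 1: 1; order 2: 3; order 3: 1; order 6: 3.
Total: 8.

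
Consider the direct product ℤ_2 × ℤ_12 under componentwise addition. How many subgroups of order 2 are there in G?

|G| = 24 and 2 | 24, so subgroups of order 2 are possible by Lagrange.
The subgroups of order 2 are: {(0,0), (0,6)}; {(0,0), (1,0)}; {(0,0), (1,6)}.
So G has 3 subgroups of order 2.

3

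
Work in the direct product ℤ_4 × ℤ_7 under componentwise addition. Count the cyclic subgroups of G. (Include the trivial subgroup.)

Each element a generates a cyclic subgroup ⟨a⟩; distinct elements may generate the same one (a cyclic group of order d has φ(d) generators).
Cyclic subgroups by order — order 1: 1; order 2: 1; order 4: 1; order 7: 1; order 14: 1; order 28: 1.
Total: 6.

6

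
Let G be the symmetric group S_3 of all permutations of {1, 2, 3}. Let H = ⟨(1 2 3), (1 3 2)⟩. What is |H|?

3

|⟨(1 2 3)⟩| = 3 and |⟨(1 3 2)⟩| = 3, so |H| is a multiple of lcm(3, 3) = 3 and divides |G| = 6.
Closing under the operation: H = {e, (1 2 3), (1 3 2)}, so |H| = 3.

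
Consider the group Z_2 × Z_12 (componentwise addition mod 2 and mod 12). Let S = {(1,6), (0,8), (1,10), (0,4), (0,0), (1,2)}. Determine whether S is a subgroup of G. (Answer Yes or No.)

|S| = 6 divides |G| = 24, consistent with Lagrange.
S contains the identity, every element's inverse is in S, and S is closed under +: it is a subgroup.
In fact S = ⟨(1,2)⟩.

Yes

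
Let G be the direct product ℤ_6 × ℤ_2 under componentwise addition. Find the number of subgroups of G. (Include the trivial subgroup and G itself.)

10

|G| = 12, so by Lagrange every subgroup order divides 12. Divisors: 1, 2, 3, 4, 6, 12.
Subgroups by order — order 1: 1; order 2: 3; order 3: 1; order 4: 1; order 6: 3; order 12: 1.
Total: 1 + 3 + 1 + 1 + 3 + 1 = 10.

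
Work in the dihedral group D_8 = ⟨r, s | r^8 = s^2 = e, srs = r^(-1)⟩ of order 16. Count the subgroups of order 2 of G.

9

|G| = 16 and 2 | 16, so subgroups of order 2 are possible by Lagrange.
The subgroups of order 2 are: {e, r^2s}; {e, r^3s}; {e, r^4}; {e, r^4s}; … (9 in all).
So G has 9 subgroups of order 2.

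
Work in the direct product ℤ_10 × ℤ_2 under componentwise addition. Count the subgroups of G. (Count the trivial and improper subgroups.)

10

|G| = 20, so by Lagrange every subgroup order divides 20. Divisors: 1, 2, 4, 5, 10, 20.
Subgroups by order — order 1: 1; order 2: 3; order 4: 1; order 5: 1; order 10: 3; order 20: 1.
Total: 1 + 3 + 1 + 1 + 3 + 1 = 10.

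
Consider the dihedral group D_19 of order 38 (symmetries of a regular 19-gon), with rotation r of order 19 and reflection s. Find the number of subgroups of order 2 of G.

19

|G| = 38 and 2 | 38, so subgroups of order 2 are possible by Lagrange.
The subgroups of order 2 are: {e, r^10s}; {e, r^11s}; {e, r^12s}; {e, r^13s}; … (19 in all).
So G has 19 subgroups of order 2.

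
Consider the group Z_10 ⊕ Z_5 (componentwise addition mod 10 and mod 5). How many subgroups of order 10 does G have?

|G| = 50 and 10 | 50, so subgroups of order 10 are possible by Lagrange.
The subgroups of order 10 are: {(0,0), (0,1), (0,2), (0,3), (0,4), (5,0), (5,1), (5,2), (5,3), (5,4)}; {(0,0), (1,0), (2,0), (3,0), (4,0), (5,0), (6,0), (7,0), (8,0), (9,0)}; {(0,0), (1,1), (2,2), (3,3), (4,4), (5,0), (6,1), (7,2), (8,3), (9,4)}; {(0,0), (1,2), (2,4), (3,1), (4,3), (5,0), (6,2), (7,4), (8,1), (9,3)}; … (6 in all).
So G has 6 subgroups of order 10.

6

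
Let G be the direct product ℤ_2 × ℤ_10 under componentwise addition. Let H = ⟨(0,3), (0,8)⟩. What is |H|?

10

|⟨(0,3)⟩| = 10 and |⟨(0,8)⟩| = 5, so |H| is a multiple of lcm(10, 5) = 10 and divides |G| = 20.
Closing under the operation: H = {(0,0), (0,1), (0,2), (0,3), (0,4), (0,5), (0,6), (0,7), (0,8), (0,9)}, so |H| = 10.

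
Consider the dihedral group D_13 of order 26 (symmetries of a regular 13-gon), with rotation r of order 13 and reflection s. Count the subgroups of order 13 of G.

|G| = 26 and 13 | 26, so subgroups of order 13 are possible by Lagrange.
The subgroups of order 13 are: {e, r, r^2, r^3, r^4, r^5, r^6, r^7, r^8, r^9, r^10, r^11, r^12}.
So G has 1 subgroup of order 13.

1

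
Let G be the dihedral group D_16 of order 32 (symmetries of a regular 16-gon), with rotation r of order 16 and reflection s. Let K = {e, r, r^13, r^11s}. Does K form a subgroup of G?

r ∈ K but its inverse r^15 ∉ K, so K is not a subgroup.

No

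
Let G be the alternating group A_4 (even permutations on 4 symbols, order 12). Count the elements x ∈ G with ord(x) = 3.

8

The elements of order 3 are: (2 3 4), (2 4 3), (1 2 3), (1 2 4), (1 3 2), (1 3 4), (1 4 2), (1 4 3).
That's 8.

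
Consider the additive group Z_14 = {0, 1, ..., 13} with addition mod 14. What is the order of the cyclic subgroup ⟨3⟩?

In Z_14, the order of an element a is n/gcd(a, n).
gcd(3, 14) = 1, so |⟨3⟩| = 14/1 = 14.

14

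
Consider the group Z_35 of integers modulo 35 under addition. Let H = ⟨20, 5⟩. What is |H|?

7

|⟨20⟩| = 7 and |⟨5⟩| = 7, so |H| is a multiple of lcm(7, 7) = 7 and divides |G| = 35.
Closing under the operation: H = {0, 5, 10, 15, 20, 25, 30}, so |H| = 7.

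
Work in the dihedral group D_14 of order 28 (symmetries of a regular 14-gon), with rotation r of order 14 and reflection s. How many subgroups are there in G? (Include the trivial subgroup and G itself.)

28

|G| = 28, so by Lagrange every subgroup order divides 28. Divisors: 1, 2, 4, 7, 14, 28.
Subgroups by order — order 1: 1; order 2: 15; order 4: 7; order 7: 1; order 14: 3; order 28: 1.
Total: 1 + 15 + 7 + 1 + 3 + 1 = 28.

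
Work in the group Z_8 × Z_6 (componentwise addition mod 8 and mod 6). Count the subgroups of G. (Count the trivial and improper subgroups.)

|G| = 48, so by Lagrange every subgroup order divides 48. Divisors: 1, 2, 3, 4, 6, 8, 12, 16, 24, 48.
Subgroups by order — order 1: 1; order 2: 3; order 3: 1; order 4: 3; order 6: 3; order 8: 3; order 12: 3; order 16: 1; order 24: 3; order 48: 1.
Total: 1 + 3 + 1 + 3 + 3 + 3 + 3 + 1 + 3 + 1 = 22.

22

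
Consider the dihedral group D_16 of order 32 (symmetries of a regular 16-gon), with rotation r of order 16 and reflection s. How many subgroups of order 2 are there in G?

17

|G| = 32 and 2 | 32, so subgroups of order 2 are possible by Lagrange.
The subgroups of order 2 are: {e, r^10s}; {e, r^11s}; {e, r^12s}; {e, r^13s}; … (17 in all).
So G has 17 subgroups of order 2.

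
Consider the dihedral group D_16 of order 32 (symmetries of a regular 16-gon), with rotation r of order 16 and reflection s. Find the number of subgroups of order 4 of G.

|G| = 32 and 4 | 32, so subgroups of order 4 are possible by Lagrange.
The subgroups of order 4 are: {e, r^8, r^2s, r^10s}; {e, r^8, r^3s, r^11s}; {e, r^4, r^8, r^12}; {e, r^8, r^4s, r^12s}; … (9 in all).
So G has 9 subgroups of order 4.

9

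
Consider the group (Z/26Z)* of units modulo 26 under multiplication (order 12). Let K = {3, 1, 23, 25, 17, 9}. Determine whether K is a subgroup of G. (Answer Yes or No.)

|K| = 6 divides |G| = 12, consistent with Lagrange.
K contains the identity, every element's inverse is in K, and K is closed under ·: it is a subgroup.
In fact K = ⟨17⟩.

Yes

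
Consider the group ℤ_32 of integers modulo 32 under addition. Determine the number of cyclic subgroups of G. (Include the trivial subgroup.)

6

A cyclic subgroup of order d is generated by each of its φ(d) elements of order d, so the cyclic subgroups of order d number (#elements of order d)/φ(d).
Cyclic subgroups by order — order 1: 1; order 2: 1; order 4: 1; order 8: 1; order 16: 1; order 32: 1.
Total: 6.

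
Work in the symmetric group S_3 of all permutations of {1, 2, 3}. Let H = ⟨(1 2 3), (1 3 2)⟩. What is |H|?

3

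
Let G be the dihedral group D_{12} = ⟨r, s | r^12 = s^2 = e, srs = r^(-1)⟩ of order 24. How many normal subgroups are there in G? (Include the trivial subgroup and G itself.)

G has 34 subgroups. Checking conjugation-invariance by order — order 1: 1/1 normal; order 2: 1/13 normal; order 3: 1/1 normal; order 4: 1/7 normal; order 6: 1/5 normal; order 8: 0/3 normal; order 12: 3/3 normal; order 24: 1/1 normal.
Total normal subgroups: 9.

9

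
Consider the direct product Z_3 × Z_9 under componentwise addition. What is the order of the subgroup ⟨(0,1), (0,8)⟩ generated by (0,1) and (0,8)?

9

|⟨(0,1)⟩| = 9 and |⟨(0,8)⟩| = 9, so |H| is a multiple of lcm(9, 9) = 9 and divides |G| = 27.
Closing under the operation: H = {(0,0), (0,1), (0,2), (0,3), (0,4), (0,5), (0,6), (0,7), (0,8)}, so |H| = 9.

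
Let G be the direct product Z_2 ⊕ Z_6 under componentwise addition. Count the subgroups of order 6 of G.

|G| = 12 and 6 | 12, so subgroups of order 6 are possible by Lagrange.
The subgroups of order 6 are: {(0,0), (0,1), (0,2), (0,3), (0,4), (0,5)}; {(0,0), (0,2), (0,4), (1,0), (1,2), (1,4)}; {(0,0), (0,2), (0,4), (1,1), (1,3), (1,5)}.
So G has 3 subgroups of order 6.

3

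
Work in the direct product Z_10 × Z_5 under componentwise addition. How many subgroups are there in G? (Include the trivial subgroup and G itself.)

16

|G| = 50, so by Lagrange every subgroup order divides 50. Divisors: 1, 2, 5, 10, 25, 50.
Subgroups by order — order 1: 1; order 2: 1; order 5: 6; order 10: 6; order 25: 1; order 50: 1.
Total: 1 + 1 + 6 + 6 + 1 + 1 = 16.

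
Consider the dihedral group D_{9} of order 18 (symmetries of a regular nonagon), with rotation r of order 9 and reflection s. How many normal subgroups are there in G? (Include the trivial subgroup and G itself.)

4

G has 16 subgroups. Checking conjugation-invariance by order — order 1: 1/1 normal; order 2: 0/9 normal; order 3: 1/1 normal; order 6: 0/3 normal; order 9: 1/1 normal; order 18: 1/1 normal.
Total normal subgroups: 4.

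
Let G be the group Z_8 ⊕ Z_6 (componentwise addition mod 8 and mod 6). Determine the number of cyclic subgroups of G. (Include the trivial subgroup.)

Each element a generates a cyclic subgroup ⟨a⟩; distinct elements may generate the same one (a cyclic group of order d has φ(d) generators).
Cyclic subgroups by order — order 1: 1; order 2: 3; order 3: 1; order 4: 2; order 6: 3; order 8: 2; order 12: 2; order 24: 2.
Total: 16.

16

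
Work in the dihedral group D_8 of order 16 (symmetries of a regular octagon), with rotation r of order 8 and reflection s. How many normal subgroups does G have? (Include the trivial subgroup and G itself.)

7

G has 19 subgroups. Checking conjugation-invariance by order — order 1: 1/1 normal; order 2: 1/9 normal; order 4: 1/5 normal; order 8: 3/3 normal; order 16: 1/1 normal.
Total normal subgroups: 7.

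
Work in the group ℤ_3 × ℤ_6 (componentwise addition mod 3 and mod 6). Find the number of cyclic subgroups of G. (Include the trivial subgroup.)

10

A cyclic subgroup of order d is generated by each of its φ(d) elements of order d, so the cyclic subgroups of order d number (#elements of order d)/φ(d).
Cyclic subgroups by order — order 1: 1; order 2: 1; order 3: 4; order 6: 4.
Total: 10.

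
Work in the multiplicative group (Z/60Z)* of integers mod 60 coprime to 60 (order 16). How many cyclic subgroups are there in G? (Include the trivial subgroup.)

Each element a generates a cyclic subgroup ⟨a⟩; distinct elements may generate the same one (a cyclic group of order d has φ(d) generators).
Cyclic subgroups by order — order 1: 1; order 2: 7; order 4: 4.
Total: 12.

12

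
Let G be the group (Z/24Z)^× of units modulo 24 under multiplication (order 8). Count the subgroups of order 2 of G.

|G| = 8 and 2 | 8, so subgroups of order 2 are possible by Lagrange.
The subgroups of order 2 are: {1, 11}; {1, 13}; {1, 17}; {1, 19}; … (7 in all).
So G has 7 subgroups of order 2.

7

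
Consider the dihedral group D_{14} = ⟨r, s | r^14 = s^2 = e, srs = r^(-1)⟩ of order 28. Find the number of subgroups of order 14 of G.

|G| = 28 and 14 | 28, so subgroups of order 14 are possible by Lagrange.
The subgroups of order 14 are: {e, r, r^2, r^3, r^4, r^5, r^6, r^7, r^8, r^9, r^10, r^11, r^12, r^13}; {e, r^2, r^4, r^6, r^8, r^10, r^12, s, r^2s, r^4s, r^6s, r^8s, r^10s, r^12s}; {e, r^2, r^4, r^6, r^8, r^10, r^12, rs, r^3s, r^5s, r^7s, r^9s, r^11s, r^13s}.
So G has 3 subgroups of order 14.

3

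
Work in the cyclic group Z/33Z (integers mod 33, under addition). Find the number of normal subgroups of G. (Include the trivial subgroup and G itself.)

G is abelian, so every subgroup is normal.
G has 4 subgroups in total, hence 4 normal subgroups.

4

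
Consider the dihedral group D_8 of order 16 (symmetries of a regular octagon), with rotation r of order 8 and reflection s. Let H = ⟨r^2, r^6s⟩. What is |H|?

8

|⟨r^2⟩| = 4 and |⟨r^6s⟩| = 2, so |H| is a multiple of lcm(4, 2) = 4 and divides |G| = 16.
Closing under the operation: H = {e, r^2, r^4, r^6, s, r^2s, r^4s, r^6s}, so |H| = 8.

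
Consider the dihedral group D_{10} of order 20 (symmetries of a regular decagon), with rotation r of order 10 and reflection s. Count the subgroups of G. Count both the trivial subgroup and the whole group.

|G| = 20, so by Lagrange every subgroup order divides 20. Divisors: 1, 2, 4, 5, 10, 20.
Subgroups by order — order 1: 1; order 2: 11; order 4: 5; order 5: 1; order 10: 3; order 20: 1.
Total: 1 + 11 + 5 + 1 + 3 + 1 = 22.

22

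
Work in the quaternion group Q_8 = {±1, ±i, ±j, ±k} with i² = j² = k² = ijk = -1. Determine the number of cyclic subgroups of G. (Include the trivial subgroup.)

5

A cyclic subgroup of order d is generated by each of its φ(d) elements of order d, so the cyclic subgroups of order d number (#elements of order d)/φ(d).
Cyclic subgroups by order — order 1: 1; order 2: 1; order 4: 3.
Total: 5.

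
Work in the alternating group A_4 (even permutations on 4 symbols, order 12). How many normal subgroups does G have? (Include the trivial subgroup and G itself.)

3

G has 10 subgroups. Checking conjugation-invariance by order — order 1: 1/1 normal; order 2: 0/3 normal; order 3: 0/4 normal; order 4: 1/1 normal; order 12: 1/1 normal.
Total normal subgroups: 3.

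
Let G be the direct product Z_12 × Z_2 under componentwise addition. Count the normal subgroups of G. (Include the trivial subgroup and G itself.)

16

G is abelian, so every subgroup is normal.
G has 16 subgroups in total, hence 16 normal subgroups.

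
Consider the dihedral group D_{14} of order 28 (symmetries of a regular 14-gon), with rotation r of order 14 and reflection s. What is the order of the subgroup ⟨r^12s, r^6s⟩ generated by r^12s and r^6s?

14

|⟨r^12s⟩| = 2 and |⟨r^6s⟩| = 2, so |H| is a multiple of lcm(2, 2) = 2 and divides |G| = 28.
Closing under the operation: H = {e, r^2, r^4, r^6, r^8, r^10, r^12, s, r^2s, r^4s, r^6s, r^8s, r^10s, r^12s}, so |H| = 14.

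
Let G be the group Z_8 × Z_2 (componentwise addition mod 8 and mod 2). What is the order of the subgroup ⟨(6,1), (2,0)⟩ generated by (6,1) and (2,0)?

|⟨(6,1)⟩| = 4 and |⟨(2,0)⟩| = 4, so |H| is a multiple of lcm(4, 4) = 4 and divides |G| = 16.
Closing under the operation: H = {(0,0), (0,1), (2,0), (2,1), (4,0), (4,1), (6,0), (6,1)}, so |H| = 8.

8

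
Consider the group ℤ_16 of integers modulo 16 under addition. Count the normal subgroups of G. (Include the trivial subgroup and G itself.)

G is abelian, so every subgroup is normal.
G has 5 subgroups in total, hence 5 normal subgroups.

5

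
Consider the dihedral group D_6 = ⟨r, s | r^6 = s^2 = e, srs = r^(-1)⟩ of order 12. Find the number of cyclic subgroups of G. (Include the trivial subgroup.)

Group the elements of G by the cyclic subgroup they generate; each cyclic subgroup of order d accounts for φ(d) elements.
Cyclic subgroups by order — order 1: 1; order 2: 7; order 3: 1; order 6: 1.
Total: 10.

10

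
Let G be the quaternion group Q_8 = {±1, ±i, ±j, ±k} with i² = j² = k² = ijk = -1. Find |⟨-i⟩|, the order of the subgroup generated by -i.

4

Computing powers of -i: the smallest k with (-i)^k = e is k = 4.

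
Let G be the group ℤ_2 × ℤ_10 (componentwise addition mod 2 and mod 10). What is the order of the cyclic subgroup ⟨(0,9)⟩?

10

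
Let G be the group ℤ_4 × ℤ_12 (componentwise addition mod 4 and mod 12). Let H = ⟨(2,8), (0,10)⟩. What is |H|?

12

|⟨(2,8)⟩| = 6 and |⟨(0,10)⟩| = 6, so |H| is a multiple of lcm(6, 6) = 6 and divides |G| = 48.
Closing under the operation: H = {(0,0), (0,2), (0,4), (0,6), (0,8), (0,10), (2,0), (2,2), (2,4), (2,6), (2,8), (2,10)}, so |H| = 12.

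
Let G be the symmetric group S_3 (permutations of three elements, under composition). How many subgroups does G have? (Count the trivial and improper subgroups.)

|G| = 6, so by Lagrange every subgroup order divides 6. Divisors: 1, 2, 3, 6.
Subgroups by order — order 1: 1; order 2: 3; order 3: 1; order 6: 1.
Total: 1 + 3 + 1 + 1 = 6.

6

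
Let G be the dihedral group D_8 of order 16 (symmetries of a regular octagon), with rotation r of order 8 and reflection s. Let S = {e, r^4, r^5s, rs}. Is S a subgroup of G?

|S| = 4 divides |G| = 16, consistent with Lagrange.
S contains the identity, every element's inverse is in S, and S is closed under ·: it is a subgroup.

Yes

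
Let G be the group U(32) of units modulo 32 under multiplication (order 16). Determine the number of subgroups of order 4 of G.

3

|G| = 16 and 4 | 16, so subgroups of order 4 are possible by Lagrange.
The subgroups of order 4 are: {1, 15, 17, 31}; {1, 7, 17, 23}; {1, 9, 17, 25}.
So G has 3 subgroups of order 4.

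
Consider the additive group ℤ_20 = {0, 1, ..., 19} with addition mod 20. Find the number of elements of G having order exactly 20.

In a cyclic group of order 20, the number of elements of order d (for d | 20) is φ(d).
φ(20) = 8.

8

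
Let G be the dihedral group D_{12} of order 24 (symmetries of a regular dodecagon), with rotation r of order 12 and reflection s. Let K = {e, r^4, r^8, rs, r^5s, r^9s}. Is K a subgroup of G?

Yes

|K| = 6 divides |G| = 24, consistent with Lagrange.
K contains the identity, every element's inverse is in K, and K is closed under ·: it is a subgroup.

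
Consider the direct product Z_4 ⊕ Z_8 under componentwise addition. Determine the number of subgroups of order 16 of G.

3

|G| = 32 and 16 | 32, so subgroups of order 16 are possible by Lagrange.
The subgroups of order 16 are: {(0,0), (0,1), (0,2), (0,3), (0,4), (0,5), (0,6), (0,7), (2,0), (2,1), (2,2), (2,3), (2,4), (2,5), (2,6), (2,7)}; {(0,0), (0,2), (0,4), (0,6), (1,0), (1,2), (1,4), (1,6), (2,0), (2,2), (2,4), (2,6), (3,0), (3,2), (3,4), (3,6)}; {(0,0), (0,2), (0,4), (0,6), (1,1), (1,3), (1,5), (1,7), (2,0), (2,2), (2,4), (2,6), (3,1), (3,3), (3,5), (3,7)}.
So G has 3 subgroups of order 16.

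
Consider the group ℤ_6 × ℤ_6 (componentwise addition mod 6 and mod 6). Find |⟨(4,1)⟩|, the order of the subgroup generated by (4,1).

The order of (4,1) in Z_6 × Z_6 is lcm(ord(4) in Z_6, ord(1) in Z_6).
ord(4) = 3 and ord(1) = 6, so |⟨(4,1)⟩| = lcm(3, 6) = 6.

6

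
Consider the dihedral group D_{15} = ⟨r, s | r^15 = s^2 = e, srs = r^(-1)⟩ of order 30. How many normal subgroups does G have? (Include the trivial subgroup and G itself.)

G has 28 subgroups. Checking conjugation-invariance by order — order 1: 1/1 normal; order 2: 0/15 normal; order 3: 1/1 normal; order 5: 1/1 normal; order 6: 0/5 normal; order 10: 0/3 normal; order 15: 1/1 normal; order 30: 1/1 normal.
Total normal subgroups: 5.

5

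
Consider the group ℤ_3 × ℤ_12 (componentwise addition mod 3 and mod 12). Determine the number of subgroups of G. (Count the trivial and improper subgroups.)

|G| = 36, so by Lagrange every subgroup order divides 36. Divisors: 1, 2, 3, 4, 6, 9, 12, 18, 36.
Subgroups by order — order 1: 1; order 2: 1; order 3: 4; order 4: 1; order 6: 4; order 9: 1; order 12: 4; order 18: 1; order 36: 1.
Total: 1 + 1 + 4 + 1 + 4 + 1 + 4 + 1 + 1 = 18.

18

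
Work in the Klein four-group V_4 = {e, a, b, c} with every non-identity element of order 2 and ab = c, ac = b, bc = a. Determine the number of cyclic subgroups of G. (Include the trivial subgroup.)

4

Group the elements of G by the cyclic subgroup they generate; each cyclic subgroup of order d accounts for φ(d) elements.
Cyclic subgroups by order — order 1: 1; order 2: 3.
Total: 4.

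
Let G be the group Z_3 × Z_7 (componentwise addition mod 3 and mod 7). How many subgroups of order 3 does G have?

1

|G| = 21 and 3 | 21, so subgroups of order 3 are possible by Lagrange.
The subgroups of order 3 are: {(0,0), (1,0), (2,0)}.
So G has 1 subgroup of order 3.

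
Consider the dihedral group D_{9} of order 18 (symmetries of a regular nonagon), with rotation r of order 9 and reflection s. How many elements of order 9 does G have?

The elements of order 9 are: r, r^2, r^4, r^5, r^7, r^8.
That's 6.

6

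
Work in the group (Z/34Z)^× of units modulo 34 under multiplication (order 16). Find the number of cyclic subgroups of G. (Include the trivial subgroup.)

5

Group the elements of G by the cyclic subgroup they generate; each cyclic subgroup of order d accounts for φ(d) elements.
Cyclic subgroups by order — order 1: 1; order 2: 1; order 4: 1; order 8: 1; order 16: 1.
Total: 5.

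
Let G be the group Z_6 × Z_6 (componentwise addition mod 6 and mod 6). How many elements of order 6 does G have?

An element (a,b) has order lcm(ord(a), ord(b)); count pairs with lcm equal to 6.
Enumerating gives 24 such elements.

24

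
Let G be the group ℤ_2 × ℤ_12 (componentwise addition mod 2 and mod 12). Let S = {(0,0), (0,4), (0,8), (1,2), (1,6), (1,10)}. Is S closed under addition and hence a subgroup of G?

Yes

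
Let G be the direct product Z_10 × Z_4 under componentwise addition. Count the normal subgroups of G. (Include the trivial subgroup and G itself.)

16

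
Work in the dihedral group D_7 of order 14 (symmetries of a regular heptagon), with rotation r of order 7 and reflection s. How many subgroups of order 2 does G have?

7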